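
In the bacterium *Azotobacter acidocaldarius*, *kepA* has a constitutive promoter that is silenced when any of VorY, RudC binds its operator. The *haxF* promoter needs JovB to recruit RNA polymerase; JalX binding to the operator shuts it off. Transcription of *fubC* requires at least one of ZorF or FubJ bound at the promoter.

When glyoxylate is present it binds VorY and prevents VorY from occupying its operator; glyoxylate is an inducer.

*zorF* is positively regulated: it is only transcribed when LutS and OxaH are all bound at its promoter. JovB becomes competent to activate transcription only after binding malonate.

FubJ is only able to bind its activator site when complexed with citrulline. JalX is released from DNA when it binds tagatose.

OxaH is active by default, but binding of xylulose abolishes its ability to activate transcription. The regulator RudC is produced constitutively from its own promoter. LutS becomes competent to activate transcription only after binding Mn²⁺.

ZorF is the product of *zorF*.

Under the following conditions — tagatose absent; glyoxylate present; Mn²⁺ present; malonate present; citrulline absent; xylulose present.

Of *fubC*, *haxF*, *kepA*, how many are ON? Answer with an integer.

Mn²⁺ is present, so LutS is active.
Xylulose is present, so OxaH is inactive.
Required activator OxaH is absent, so *zorF* is not transcribed.
So ZorF is not produced.
Citrulline is absent, so FubJ is inactive.
No activator is available at the *fubC* promoter, so *fubC* is not transcribed.
→ *fubC* is OFF.
Malonate is present, so JovB is active.
Tagatose is absent, so JalX is active.
With repressor JalX bound, *haxF* is not transcribed.
→ *haxF* is OFF.
Glyoxylate is present, so VorY is inactive.
RudC is produced constitutively and is active.
With repressor RudC bound, *kepA* is not transcribed.
→ *kepA* is OFF.
0 of the 3 genes are transcribed.

0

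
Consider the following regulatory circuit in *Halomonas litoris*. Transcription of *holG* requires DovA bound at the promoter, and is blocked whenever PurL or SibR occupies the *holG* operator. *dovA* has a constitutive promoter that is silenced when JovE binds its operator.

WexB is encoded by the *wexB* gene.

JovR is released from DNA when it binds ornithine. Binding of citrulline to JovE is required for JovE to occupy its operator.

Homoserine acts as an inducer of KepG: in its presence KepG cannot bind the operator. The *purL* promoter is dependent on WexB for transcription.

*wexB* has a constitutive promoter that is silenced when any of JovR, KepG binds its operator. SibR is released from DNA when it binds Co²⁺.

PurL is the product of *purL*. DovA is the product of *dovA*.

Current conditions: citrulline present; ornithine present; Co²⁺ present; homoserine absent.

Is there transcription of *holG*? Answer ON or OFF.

OFF

Ornithine is present, so JovR is inactive.
Homoserine is absent, so KepG is active.
With repressor KepG bound, *wexB* is not transcribed.
So WexB is not produced.
Required activator WexB is absent, so *purL* is not transcribed.
So PurL is not produced.
Citrulline is present, so JovE is active.
With repressor JovE bound, *dovA* is not transcribed.
So DovA is not produced.
Co²⁺ is present, so SibR is inactive.
Required activator DovA is absent, so *holG* is not transcribed.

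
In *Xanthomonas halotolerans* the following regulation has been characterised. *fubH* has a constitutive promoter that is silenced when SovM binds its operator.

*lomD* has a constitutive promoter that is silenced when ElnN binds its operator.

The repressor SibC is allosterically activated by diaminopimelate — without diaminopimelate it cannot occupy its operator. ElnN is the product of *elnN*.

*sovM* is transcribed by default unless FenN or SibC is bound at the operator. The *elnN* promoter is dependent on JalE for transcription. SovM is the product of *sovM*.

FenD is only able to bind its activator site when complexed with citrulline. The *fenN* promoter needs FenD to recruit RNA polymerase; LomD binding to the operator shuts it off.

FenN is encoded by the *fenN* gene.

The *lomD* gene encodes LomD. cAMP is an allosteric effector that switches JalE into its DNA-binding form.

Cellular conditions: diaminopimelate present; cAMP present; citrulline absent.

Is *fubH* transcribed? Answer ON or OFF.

ON

cAMP is present, so JalE is active.
No repressor is bound and JalE is active, so *elnN* is transcribed.
So ElnN is produced and active.
With repressor ElnN bound, *lomD* is not transcribed.
So LomD is not produced.
Citrulline is absent, so FenD is inactive.
Required activator FenD is absent, so *fenN* is not transcribed.
So FenN is not produced.
Diaminopimelate is present, so SibC is active.
With repressor SibC bound, *sovM* is not transcribed.
So SovM is not produced.
With no repressor bound, *fubH* is transcribed.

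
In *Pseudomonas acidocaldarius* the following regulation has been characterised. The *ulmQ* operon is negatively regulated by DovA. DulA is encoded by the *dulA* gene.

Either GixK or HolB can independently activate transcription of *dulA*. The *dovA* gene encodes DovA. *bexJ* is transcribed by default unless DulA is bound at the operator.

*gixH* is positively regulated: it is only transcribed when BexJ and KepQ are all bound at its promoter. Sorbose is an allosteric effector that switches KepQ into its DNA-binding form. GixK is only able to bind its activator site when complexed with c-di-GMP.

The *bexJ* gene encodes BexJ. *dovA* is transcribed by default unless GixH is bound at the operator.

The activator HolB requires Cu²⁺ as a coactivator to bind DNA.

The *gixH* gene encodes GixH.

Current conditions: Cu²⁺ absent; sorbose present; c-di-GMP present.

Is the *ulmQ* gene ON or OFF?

c-di-GMP is present, so GixK is active.
Cu²⁺ is absent, so HolB is inactive.
Activator GixK is present, so *dulA* is transcribed.
So DulA is produced and active.
With repressor DulA bound, *bexJ* is not transcribed.
So BexJ is not produced.
Sorbose is present, so KepQ is active.
Required activator BexJ is absent, so *gixH* is not transcribed.
So GixH is not produced.
With no repressor bound, *dovA* is transcribed.
So DovA is produced and active.
With repressor DovA bound, *ulmQ* is not transcribed.

OFF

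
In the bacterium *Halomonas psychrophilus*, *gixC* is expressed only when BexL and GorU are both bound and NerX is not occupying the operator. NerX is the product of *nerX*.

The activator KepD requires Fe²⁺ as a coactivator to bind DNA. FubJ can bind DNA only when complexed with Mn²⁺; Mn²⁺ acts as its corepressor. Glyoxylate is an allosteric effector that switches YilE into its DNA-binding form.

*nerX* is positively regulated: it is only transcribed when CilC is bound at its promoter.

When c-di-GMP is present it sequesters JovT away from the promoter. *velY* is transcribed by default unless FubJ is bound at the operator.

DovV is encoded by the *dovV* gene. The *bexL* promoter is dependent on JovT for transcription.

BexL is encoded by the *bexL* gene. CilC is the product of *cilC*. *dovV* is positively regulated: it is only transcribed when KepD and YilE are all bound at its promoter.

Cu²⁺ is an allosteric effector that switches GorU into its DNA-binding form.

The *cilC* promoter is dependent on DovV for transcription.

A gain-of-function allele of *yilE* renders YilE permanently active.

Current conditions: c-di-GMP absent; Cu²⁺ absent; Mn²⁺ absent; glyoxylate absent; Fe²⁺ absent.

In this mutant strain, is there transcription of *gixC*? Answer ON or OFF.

OFF

c-di-GMP is absent, so JovT is active.
No repressor is bound and JovT is active, so *bexL* is transcribed.
So BexL is produced and active.
Cu²⁺ is absent, so GorU is inactive.
Fe²⁺ is absent, so KepD is inactive.
YilE is constitutively active in this strain.
Required activator KepD is absent, so *dovV* is not transcribed.
So DovV is not produced.
Required activator DovV is absent, so *cilC* is not transcribed.
So CilC is not produced.
Required activator CilC is absent, so *nerX* is not transcribed.
So NerX is not produced.
Required activator GorU is absent, so *gixC* is not transcribed.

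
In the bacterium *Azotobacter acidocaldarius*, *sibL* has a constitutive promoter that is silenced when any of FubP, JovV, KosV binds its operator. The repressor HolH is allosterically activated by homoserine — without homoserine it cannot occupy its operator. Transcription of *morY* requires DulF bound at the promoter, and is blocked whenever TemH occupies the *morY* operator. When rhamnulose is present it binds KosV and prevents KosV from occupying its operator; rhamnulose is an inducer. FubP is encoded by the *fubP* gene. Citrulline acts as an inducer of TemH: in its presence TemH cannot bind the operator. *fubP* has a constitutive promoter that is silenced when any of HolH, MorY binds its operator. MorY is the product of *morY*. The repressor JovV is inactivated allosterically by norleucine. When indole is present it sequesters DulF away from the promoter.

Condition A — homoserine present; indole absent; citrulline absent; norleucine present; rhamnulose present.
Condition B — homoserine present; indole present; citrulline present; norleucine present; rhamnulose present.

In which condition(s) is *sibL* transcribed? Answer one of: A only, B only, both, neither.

Condition A:
Homoserine is present, so HolH is active.
Indole is absent, so DulF is active.
Citrulline is absent, so TemH is active.
With repressor TemH bound, *morY* is not transcribed.
So MorY is not produced.
With repressor HolH bound, *fubP* is not transcribed.
So FubP is not produced.
Norleucine is present, so JovV is inactive.
Rhamnulose is present, so KosV is inactive.
With no repressor bound, *sibL* is transcribed.
→ *sibL* is ON in A.
Condition B:
Homoserine is present, so HolH is active.
Indole is present, so DulF is inactive.
Citrulline is present, so TemH is inactive.
Required activator DulF is absent, so *morY* is not transcribed.
So MorY is not produced.
With repressor HolH bound, *fubP* is not transcribed.
So FubP is not produced.
Norleucine is present, so JovV is inactive.
Rhamnulose is present, so KosV is inactive.
With no repressor bound, *sibL* is transcribed.
→ *sibL* is ON in B.

both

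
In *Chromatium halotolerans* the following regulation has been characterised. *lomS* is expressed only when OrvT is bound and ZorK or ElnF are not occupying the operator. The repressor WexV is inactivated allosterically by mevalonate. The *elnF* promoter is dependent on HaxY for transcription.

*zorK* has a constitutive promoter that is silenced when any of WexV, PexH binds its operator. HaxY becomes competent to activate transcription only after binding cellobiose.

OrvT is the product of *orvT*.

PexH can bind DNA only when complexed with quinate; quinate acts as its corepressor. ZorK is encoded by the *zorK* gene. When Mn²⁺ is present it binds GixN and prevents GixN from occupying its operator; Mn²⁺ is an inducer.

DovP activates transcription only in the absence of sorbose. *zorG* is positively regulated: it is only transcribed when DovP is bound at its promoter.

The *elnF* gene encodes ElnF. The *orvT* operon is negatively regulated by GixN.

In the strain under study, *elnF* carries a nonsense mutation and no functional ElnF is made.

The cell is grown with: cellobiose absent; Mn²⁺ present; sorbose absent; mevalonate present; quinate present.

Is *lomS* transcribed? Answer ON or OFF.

Mn²⁺ is present, so GixN is inactive.
With no repressor bound, *orvT* is transcribed.
So OrvT is produced and active.
Mevalonate is present, so WexV is inactive.
Quinate is present, so PexH is active.
With repressor PexH bound, *zorK* is not transcribed.
So ZorK is not produced.
ElnF is non-functional in this strain, so it has no effect.
No repressor is bound and OrvT is active, so *lomS* is transcribed.

ON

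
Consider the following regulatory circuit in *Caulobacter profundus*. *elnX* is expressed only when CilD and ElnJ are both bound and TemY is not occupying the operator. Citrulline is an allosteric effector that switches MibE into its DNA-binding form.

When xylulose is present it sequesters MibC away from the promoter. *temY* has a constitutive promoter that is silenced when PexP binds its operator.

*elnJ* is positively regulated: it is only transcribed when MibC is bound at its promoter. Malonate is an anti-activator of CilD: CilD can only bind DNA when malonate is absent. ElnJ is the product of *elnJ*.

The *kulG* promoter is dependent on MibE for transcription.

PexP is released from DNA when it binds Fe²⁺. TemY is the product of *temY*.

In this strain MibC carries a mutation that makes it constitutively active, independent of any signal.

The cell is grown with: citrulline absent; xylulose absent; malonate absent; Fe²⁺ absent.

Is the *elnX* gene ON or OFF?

Malonate is absent, so CilD is active.
MibC is constitutively active in this strain.
No repressor is bound and MibC is active, so *elnJ* is transcribed.
So ElnJ is produced and active.
Fe²⁺ is absent, so PexP is active.
With repressor PexP bound, *temY* is not transcribed.
So TemY is not produced.
No repressor is bound and CilD and ElnJ are active, so *elnX* is transcribed.

ON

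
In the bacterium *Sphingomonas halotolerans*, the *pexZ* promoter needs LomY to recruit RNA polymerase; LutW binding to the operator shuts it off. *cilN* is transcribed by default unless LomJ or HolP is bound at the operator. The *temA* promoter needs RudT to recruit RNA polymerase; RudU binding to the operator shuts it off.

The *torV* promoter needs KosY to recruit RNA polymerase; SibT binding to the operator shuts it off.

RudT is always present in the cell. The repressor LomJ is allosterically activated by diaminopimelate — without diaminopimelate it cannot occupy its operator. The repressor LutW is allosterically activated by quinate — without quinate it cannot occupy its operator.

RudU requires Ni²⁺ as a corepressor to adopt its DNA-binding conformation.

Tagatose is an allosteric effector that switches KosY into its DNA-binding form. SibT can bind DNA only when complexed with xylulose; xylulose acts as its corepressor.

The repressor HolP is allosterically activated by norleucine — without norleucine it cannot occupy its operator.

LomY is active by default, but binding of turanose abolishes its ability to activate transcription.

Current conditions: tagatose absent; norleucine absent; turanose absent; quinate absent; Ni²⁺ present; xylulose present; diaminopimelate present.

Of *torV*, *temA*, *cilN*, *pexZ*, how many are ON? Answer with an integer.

Tagatose is absent, so KosY is inactive.
Xylulose is present, so SibT is active.
With repressor SibT bound, *torV* is not transcribed.
→ *torV* is OFF.
Ni²⁺ is present, so RudU is active.
RudT is produced constitutively and is active.
With repressor RudU bound, *temA* is not transcribed.
→ *temA* is OFF.
Diaminopimelate is present, so LomJ is active.
Norleucine is absent, so HolP is inactive.
With repressor LomJ bound, *cilN* is not transcribed.
→ *cilN* is OFF.
Quinate is absent, so LutW is inactive.
Turanose is absent, so LomY is active.
No repressor is bound and LomY is active, so *pexZ* is transcribed.
→ *pexZ* is ON.
1 of the 4 genes is transcribed.

1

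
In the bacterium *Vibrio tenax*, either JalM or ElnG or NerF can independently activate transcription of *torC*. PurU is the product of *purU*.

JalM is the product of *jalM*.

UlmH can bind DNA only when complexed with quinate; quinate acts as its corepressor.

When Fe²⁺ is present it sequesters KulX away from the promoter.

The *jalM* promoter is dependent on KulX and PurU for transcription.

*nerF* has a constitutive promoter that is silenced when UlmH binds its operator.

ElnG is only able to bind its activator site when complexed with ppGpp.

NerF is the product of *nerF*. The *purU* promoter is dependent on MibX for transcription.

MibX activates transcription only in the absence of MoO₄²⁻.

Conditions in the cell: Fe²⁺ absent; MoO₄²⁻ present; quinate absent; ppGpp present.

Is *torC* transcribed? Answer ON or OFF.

ON

Fe²⁺ is absent, so KulX is active.
MoO₄²⁻ is present, so MibX is inactive.
Required activator MibX is absent, so *purU* is not transcribed.
So PurU is not produced.
Required activator PurU is absent, so *jalM* is not transcribed.
So JalM is not produced.
ppGpp is present, so ElnG is active.
Quinate is absent, so UlmH is inactive.
With no repressor bound, *nerF* is transcribed.
So NerF is produced and active.
Activator ElnG is present, so *torC* is transcribed.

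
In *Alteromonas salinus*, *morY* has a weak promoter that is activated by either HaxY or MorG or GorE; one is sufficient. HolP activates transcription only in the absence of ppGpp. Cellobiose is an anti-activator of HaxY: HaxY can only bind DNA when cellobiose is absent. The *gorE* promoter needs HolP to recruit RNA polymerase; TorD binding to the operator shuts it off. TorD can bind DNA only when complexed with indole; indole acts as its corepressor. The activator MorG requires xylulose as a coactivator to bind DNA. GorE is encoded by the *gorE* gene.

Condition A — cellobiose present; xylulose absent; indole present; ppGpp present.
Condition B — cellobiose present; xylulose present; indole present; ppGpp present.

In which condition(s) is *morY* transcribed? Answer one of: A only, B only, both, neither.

Condition A:
Cellobiose is present, so HaxY is inactive.
Xylulose is absent, so MorG is inactive.
Indole is present, so TorD is active.
ppGpp is present, so HolP is inactive.
With repressor TorD bound, *gorE* is not transcribed.
So GorE is not produced.
No activator is available at the *morY* promoter, so *morY* is not transcribed.
→ *morY* is OFF in A.
Condition B:
Cellobiose is present, so HaxY is inactive.
Xylulose is present, so MorG is active.
Indole is present, so TorD is active.
ppGpp is present, so HolP is inactive.
With repressor TorD bound, *gorE* is not transcribed.
So GorE is not produced.
Activator MorG is present, so *morY* is transcribed.
→ *morY* is ON in B.

B only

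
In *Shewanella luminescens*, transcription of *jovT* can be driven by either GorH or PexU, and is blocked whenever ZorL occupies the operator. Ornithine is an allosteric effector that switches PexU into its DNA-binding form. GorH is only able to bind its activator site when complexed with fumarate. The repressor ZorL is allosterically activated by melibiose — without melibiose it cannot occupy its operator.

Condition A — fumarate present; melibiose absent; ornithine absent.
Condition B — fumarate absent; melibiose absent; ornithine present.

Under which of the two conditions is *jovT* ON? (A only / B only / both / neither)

both

Condition A:
Fumarate is present, so GorH is active.
Melibiose is absent, so ZorL is inactive.
Ornithine is absent, so PexU is inactive.
Activator GorH is present, so *jovT* is transcribed.
→ *jovT* is ON in A.
Condition B:
Fumarate is absent, so GorH is inactive.
Melibiose is absent, so ZorL is inactive.
Ornithine is present, so PexU is active.
Activator PexU is present, so *jovT* is transcribed.
→ *jovT* is ON in B.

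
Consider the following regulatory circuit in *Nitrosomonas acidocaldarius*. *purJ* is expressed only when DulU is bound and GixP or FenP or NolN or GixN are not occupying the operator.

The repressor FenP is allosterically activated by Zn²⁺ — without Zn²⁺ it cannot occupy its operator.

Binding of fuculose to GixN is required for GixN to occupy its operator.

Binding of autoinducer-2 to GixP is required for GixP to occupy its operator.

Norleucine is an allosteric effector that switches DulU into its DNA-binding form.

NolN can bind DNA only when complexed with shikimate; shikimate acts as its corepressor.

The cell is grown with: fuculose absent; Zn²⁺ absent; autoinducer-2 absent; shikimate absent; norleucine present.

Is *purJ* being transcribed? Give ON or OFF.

ON

Autoinducer-2 is absent, so GixP is inactive.
Zn²⁺ is absent, so FenP is inactive.
Norleucine is present, so DulU is active.
Shikimate is absent, so NolN is inactive.
Fuculose is absent, so GixN is inactive.
No repressor is bound and DulU is active, so *purJ* is transcribed.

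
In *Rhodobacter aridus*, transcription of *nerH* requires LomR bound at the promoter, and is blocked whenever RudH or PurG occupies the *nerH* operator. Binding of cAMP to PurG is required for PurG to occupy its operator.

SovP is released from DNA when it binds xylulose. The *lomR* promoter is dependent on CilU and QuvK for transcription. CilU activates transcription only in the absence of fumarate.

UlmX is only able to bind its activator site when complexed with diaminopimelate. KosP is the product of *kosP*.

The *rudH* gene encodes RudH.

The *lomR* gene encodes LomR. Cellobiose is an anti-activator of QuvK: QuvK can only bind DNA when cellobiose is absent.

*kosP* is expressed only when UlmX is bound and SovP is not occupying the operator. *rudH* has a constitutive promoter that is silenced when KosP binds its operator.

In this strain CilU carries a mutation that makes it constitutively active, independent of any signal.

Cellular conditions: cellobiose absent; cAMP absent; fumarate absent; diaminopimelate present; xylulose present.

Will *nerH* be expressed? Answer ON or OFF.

CilU is constitutively active in this strain.
Cellobiose is absent, so QuvK is active.
No repressor is bound and CilU and QuvK are active, so *lomR* is transcribed.
So LomR is produced and active.
Xylulose is present, so SovP is inactive.
Diaminopimelate is present, so UlmX is active.
No repressor is bound and UlmX is active, so *kosP* is transcribed.
So KosP is produced and active.
With repressor KosP bound, *rudH* is not transcribed.
So RudH is not produced.
cAMP is absent, so PurG is inactive.
No repressor is bound and LomR is active, so *nerH* is transcribed.

ON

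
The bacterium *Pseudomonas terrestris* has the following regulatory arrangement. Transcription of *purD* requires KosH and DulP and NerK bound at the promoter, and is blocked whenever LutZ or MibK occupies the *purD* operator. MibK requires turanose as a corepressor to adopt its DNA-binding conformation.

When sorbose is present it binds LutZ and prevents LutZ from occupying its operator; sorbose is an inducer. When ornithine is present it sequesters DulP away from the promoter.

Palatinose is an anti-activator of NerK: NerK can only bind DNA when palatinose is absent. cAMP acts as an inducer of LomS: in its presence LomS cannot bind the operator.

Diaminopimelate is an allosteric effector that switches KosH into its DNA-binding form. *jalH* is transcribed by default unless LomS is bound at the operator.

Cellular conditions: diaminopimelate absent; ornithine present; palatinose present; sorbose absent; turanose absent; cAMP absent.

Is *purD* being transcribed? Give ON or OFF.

OFF

Diaminopimelate is absent, so KosH is inactive.
Ornithine is present, so DulP is inactive.
Sorbose is absent, so LutZ is active.
Palatinose is present, so NerK is inactive.
Turanose is absent, so MibK is inactive.
With repressor LutZ bound, *purD* is not transcribed.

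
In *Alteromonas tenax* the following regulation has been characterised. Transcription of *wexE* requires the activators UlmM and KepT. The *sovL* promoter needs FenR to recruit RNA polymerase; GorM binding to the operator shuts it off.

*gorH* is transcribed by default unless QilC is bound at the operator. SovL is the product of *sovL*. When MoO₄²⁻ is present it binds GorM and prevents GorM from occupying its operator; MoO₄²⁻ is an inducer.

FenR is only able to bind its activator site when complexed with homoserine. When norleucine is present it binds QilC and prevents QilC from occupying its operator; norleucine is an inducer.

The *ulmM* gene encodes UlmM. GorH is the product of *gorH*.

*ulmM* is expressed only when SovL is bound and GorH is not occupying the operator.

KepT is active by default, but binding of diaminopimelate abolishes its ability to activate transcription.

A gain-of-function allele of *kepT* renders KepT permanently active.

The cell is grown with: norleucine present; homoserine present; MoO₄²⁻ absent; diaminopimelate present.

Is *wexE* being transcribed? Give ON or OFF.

OFF

MoO₄²⁻ is absent, so GorM is active.
Homoserine is present, so FenR is active.
With repressor GorM bound, *sovL* is not transcribed.
So SovL is not produced.
Norleucine is present, so QilC is inactive.
With no repressor bound, *gorH* is transcribed.
So GorH is produced and active.
With repressor GorH bound, *ulmM* is not transcribed.
So UlmM is not produced.
KepT is constitutively active in this strain.
Required activator UlmM is absent, so *wexE* is not transcribed.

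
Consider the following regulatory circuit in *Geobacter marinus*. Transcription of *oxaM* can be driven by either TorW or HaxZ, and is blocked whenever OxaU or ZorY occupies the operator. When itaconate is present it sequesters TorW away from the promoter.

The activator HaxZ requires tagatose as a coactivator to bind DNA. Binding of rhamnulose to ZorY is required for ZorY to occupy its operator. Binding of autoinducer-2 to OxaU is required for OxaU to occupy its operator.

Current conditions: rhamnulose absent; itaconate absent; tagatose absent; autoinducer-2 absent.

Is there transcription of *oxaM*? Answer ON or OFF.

Autoinducer-2 is absent, so OxaU is inactive.
Rhamnulose is absent, so ZorY is inactive.
Itaconate is absent, so TorW is active.
Tagatose is absent, so HaxZ is inactive.
Activator TorW is present, so *oxaM* is transcribed.

ON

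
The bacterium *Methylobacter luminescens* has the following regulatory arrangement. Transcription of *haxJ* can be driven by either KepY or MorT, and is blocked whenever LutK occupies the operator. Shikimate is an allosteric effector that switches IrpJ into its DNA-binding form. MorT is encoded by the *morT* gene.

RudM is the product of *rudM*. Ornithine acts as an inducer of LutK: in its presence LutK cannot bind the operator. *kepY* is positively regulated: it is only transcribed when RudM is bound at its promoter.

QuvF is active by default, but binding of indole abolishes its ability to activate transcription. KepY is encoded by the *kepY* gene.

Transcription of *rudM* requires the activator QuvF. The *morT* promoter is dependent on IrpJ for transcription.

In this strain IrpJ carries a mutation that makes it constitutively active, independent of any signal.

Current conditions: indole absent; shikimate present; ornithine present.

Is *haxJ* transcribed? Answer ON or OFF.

ON

Indole is absent, so QuvF is active.
No repressor is bound and QuvF is active, so *rudM* is transcribed.
So RudM is produced and active.
No repressor is bound and RudM is active, so *kepY* is transcribed.
So KepY is produced and active.
IrpJ is constitutively active in this strain.
No repressor is bound and IrpJ is active, so *morT* is transcribed.
So MorT is produced and active.
Ornithine is present, so LutK is inactive.
Activator KepY is present, so *haxJ* is transcribed.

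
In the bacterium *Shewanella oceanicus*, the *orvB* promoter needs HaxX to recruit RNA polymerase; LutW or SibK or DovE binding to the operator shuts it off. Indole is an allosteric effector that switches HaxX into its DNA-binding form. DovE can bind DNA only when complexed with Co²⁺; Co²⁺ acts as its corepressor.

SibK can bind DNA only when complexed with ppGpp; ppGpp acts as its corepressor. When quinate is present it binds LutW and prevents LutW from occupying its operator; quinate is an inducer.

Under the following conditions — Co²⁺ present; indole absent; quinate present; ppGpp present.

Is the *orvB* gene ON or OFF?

OFF

Quinate is present, so LutW is inactive.
Indole is absent, so HaxX is inactive.
ppGpp is present, so SibK is active.
Co²⁺ is present, so DovE is active.
With repressor SibK bound, *orvB* is not transcribed.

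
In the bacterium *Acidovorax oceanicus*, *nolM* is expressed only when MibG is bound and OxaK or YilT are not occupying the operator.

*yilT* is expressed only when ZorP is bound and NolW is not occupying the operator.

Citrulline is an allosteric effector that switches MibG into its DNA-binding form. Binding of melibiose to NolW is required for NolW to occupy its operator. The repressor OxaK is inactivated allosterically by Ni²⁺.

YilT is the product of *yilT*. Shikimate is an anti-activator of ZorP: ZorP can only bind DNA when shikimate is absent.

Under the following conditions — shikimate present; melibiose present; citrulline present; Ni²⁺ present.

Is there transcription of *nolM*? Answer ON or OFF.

Citrulline is present, so MibG is active.
Ni²⁺ is present, so OxaK is inactive.
Melibiose is present, so NolW is active.
Shikimate is present, so ZorP is inactive.
With repressor NolW bound, *yilT* is not transcribed.
So YilT is not produced.
No repressor is bound and MibG is active, so *nolM* is transcribed.

ON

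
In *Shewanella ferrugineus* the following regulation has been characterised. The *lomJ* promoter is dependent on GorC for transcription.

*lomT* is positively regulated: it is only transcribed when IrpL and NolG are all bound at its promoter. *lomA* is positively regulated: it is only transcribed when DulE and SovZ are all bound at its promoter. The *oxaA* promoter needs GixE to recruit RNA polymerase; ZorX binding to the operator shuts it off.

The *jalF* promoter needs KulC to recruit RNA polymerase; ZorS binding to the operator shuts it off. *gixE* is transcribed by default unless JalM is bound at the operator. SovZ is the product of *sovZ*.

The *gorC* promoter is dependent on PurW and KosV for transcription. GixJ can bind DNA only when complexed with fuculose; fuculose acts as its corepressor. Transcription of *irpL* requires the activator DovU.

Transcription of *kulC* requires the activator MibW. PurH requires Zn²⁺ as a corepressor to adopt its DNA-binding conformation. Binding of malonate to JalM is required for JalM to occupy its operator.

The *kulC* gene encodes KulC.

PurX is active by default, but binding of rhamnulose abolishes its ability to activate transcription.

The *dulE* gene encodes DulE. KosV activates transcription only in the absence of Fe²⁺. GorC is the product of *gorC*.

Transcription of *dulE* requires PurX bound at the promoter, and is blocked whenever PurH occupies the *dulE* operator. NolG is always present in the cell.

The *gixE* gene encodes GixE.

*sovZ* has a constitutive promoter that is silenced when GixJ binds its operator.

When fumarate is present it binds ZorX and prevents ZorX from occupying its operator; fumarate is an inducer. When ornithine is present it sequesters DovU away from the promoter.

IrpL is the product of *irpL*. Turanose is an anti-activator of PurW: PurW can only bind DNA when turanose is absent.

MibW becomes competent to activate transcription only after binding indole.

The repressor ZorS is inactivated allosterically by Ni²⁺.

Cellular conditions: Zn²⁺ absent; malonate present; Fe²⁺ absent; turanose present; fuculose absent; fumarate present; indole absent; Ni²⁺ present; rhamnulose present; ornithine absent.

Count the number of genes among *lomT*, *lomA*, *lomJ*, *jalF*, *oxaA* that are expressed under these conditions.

Ornithine is absent, so DovU is active.
No repressor is bound and DovU is active, so *irpL* is transcribed.
So IrpL is produced and active.
NolG is produced constitutively and is active.
No repressor is bound and IrpL and NolG are active, so *lomT* is transcribed.
→ *lomT* is ON.
Rhamnulose is present, so PurX is inactive.
Zn²⁺ is absent, so PurH is inactive.
Required activator PurX is absent, so *dulE* is not transcribed.
So DulE is not produced.
Fuculose is absent, so GixJ is inactive.
With no repressor bound, *sovZ* is transcribed.
So SovZ is produced and active.
Required activator DulE is absent, so *lomA* is not transcribed.
→ *lomA* is OFF.
Turanose is present, so PurW is inactive.
Fe²⁺ is absent, so KosV is active.
Required activator PurW is absent, so *gorC* is not transcribed.
So GorC is not produced.
Required activator GorC is absent, so *lomJ* is not transcribed.
→ *lomJ* is OFF.
Ni²⁺ is present, so ZorS is inactive.
Indole is absent, so MibW is inactive.
Required activator MibW is absent, so *kulC* is not transcribed.
So KulC is not produced.
Required activator KulC is absent, so *jalF* is not transcribed.
→ *jalF* is OFF.
Fumarate is present, so ZorX is inactive.
Malonate is present, so JalM is active.
With repressor JalM bound, *gixE* is not transcribed.
So GixE is not produced.
Required activator GixE is absent, so *oxaA* is not transcribed.
→ *oxaA* is OFF.
1 of the 5 genes is transcribed.

1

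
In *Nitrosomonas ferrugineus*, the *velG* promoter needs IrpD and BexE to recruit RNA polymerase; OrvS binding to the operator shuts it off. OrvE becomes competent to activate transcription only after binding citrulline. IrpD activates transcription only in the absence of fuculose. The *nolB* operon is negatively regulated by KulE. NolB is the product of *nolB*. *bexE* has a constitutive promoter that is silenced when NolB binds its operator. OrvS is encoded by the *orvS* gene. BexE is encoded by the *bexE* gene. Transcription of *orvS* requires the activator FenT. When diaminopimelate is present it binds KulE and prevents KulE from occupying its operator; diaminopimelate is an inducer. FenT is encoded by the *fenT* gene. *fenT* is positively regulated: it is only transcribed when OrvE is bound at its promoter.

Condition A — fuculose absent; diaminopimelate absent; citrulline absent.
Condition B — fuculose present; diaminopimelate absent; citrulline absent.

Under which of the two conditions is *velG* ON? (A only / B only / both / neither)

A only

Condition A:
Fuculose is absent, so IrpD is active.
Diaminopimelate is absent, so KulE is active.
With repressor KulE bound, *nolB* is not transcribed.
So NolB is not produced.
With no repressor bound, *bexE* is transcribed.
So BexE is produced and active.
Citrulline is absent, so OrvE is inactive.
Required activator OrvE is absent, so *fenT* is not transcribed.
So FenT is not produced.
Required activator FenT is absent, so *orvS* is not transcribed.
So OrvS is not produced.
No repressor is bound and IrpD and BexE are active, so *velG* is transcribed.
→ *velG* is ON in A.
Condition B:
Fuculose is present, so IrpD is inactive.
Diaminopimelate is absent, so KulE is active.
With repressor KulE bound, *nolB* is not transcribed.
So NolB is not produced.
With no repressor bound, *bexE* is transcribed.
So BexE is produced and active.
Citrulline is absent, so OrvE is inactive.
Required activator OrvE is absent, so *fenT* is not transcribed.
So FenT is not produced.
Required activator FenT is absent, so *orvS* is not transcribed.
So OrvS is not produced.
Required activator IrpD is absent, so *velG* is not transcribed.
→ *velG* is OFF in B.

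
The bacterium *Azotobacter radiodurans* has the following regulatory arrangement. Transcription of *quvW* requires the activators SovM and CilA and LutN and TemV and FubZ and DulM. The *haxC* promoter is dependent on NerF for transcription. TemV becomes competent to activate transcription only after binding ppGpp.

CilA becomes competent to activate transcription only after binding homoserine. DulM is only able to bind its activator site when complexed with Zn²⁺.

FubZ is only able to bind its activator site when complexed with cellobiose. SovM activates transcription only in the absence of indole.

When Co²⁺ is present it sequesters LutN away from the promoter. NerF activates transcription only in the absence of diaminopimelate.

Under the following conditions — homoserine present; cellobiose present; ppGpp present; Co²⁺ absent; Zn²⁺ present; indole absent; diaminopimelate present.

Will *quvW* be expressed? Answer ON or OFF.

ON

Indole is absent, so SovM is active.
Homoserine is present, so CilA is active.
Co²⁺ is absent, so LutN is active.
ppGpp is present, so TemV is active.
Cellobiose is present, so FubZ is active.
Zn²⁺ is present, so DulM is active.
No repressor is bound and SovM and CilA and LutN and TemV and FubZ and DulM are active, so *quvW* is transcribed.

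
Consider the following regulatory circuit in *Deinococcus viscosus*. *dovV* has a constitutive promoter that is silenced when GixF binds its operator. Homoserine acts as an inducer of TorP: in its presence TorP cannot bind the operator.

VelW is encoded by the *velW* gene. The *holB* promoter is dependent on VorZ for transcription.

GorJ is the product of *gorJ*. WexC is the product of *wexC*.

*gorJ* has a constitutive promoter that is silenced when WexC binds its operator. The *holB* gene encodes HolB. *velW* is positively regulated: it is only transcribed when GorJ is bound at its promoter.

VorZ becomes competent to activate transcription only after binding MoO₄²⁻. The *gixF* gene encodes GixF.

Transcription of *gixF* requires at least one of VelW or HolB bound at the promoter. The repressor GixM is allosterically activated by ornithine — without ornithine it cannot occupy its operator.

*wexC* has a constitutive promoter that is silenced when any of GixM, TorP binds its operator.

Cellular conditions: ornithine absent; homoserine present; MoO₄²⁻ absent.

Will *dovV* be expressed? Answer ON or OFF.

ON

Ornithine is absent, so GixM is inactive.
Homoserine is present, so TorP is inactive.
With no repressor bound, *wexC* is transcribed.
So WexC is produced and active.
With repressor WexC bound, *gorJ* is not transcribed.
So GorJ is not produced.
Required activator GorJ is absent, so *velW* is not transcribed.
So VelW is not produced.
MoO₄²⁻ is absent, so VorZ is inactive.
Required activator VorZ is absent, so *holB* is not transcribed.
So HolB is not produced.
No activator is available at the *gixF* promoter, so *gixF* is not transcribed.
So GixF is not produced.
With no repressor bound, *dovV* is transcribed.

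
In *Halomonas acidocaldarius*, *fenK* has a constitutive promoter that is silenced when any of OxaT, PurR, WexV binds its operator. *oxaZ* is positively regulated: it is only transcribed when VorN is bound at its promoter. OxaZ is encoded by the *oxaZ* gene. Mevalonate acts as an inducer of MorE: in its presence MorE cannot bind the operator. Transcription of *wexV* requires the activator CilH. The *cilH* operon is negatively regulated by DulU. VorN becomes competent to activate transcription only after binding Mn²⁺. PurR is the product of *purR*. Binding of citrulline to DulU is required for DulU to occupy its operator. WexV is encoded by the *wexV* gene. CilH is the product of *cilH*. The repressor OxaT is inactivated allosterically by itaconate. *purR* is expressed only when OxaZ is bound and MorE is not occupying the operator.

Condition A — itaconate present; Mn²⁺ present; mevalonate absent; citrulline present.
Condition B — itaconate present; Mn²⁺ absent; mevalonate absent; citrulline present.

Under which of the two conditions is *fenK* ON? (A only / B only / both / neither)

Condition A:
Itaconate is present, so OxaT is inactive.
Mn²⁺ is present, so VorN is active.
No repressor is bound and VorN is active, so *oxaZ* is transcribed.
So OxaZ is produced and active.
Mevalonate is absent, so MorE is active.
With repressor MorE bound, *purR* is not transcribed.
So PurR is not produced.
Citrulline is present, so DulU is active.
With repressor DulU bound, *cilH* is not transcribed.
So CilH is not produced.
Required activator CilH is absent, so *wexV* is not transcribed.
So WexV is not produced.
With no repressor bound, *fenK* is transcribed.
→ *fenK* is ON in A.
Condition B:
Itaconate is present, so OxaT is inactive.
Mn²⁺ is absent, so VorN is inactive.
Required activator VorN is absent, so *oxaZ* is not transcribed.
So OxaZ is not produced.
Mevalonate is absent, so MorE is active.
With repressor MorE bound, *purR* is not transcribed.
So PurR is not produced.
Citrulline is present, so DulU is active.
With repressor DulU bound, *cilH* is not transcribed.
So CilH is not produced.
Required activator CilH is absent, so *wexV* is not transcribed.
So WexV is not produced.
With no repressor bound, *fenK* is transcribed.
→ *fenK* is ON in B.

both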